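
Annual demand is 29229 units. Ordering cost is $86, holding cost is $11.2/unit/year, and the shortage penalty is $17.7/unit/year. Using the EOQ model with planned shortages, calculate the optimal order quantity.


Formula: EOQ* = sqrt(2DS/H) * sqrt((H+P)/P)
Base EOQ = sqrt(2*29229*86/11.2) = 669.98 units
Correction = sqrt((11.2+17.7)/17.7) = 1.2778
EOQ* = 669.98 * 1.2778 = 856.1 units

856.1 units


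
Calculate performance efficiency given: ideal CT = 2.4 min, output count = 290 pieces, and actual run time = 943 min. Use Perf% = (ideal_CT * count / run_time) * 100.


Formula: Performance = (Ideal CT * Total Count) / Run Time * 100
Ideal output time = 2.4 * 290 = 696.0 min
Performance = 696.0 / 943 * 100 = 73.8%

73.8%


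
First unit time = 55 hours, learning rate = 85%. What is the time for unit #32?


Formula: T_n = T_1 * (learning_rate)^(log2(n)) where learning_rate = rate/100
Doublings = log2(32) = 5
T_n = 55 * 0.85^5
T_n = 55 * 0.4437 = 24.4 hours

24.4 hours


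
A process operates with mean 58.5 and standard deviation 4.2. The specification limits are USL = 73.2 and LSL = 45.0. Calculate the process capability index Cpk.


Cpu = (73.2 - 58.5) / (3 * 4.2) = 1.17
Cpl = (58.5 - 45.0) / (3 * 4.2) = 1.07
Cpk = min(1.17, 1.07) = 1.07

1.07


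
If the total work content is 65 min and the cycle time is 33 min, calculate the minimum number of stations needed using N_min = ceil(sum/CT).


Formula: N_min = ceil(Sum of Task Times / Cycle Time)
N_min = ceil(65 min / 33 min) = ceil(1.9697)
N_min = 2 stations

2


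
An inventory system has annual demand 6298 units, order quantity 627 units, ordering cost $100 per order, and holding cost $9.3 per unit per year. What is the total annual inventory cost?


TC = 6298/627 * 100 + 627/2 * 9.3

$3920.02


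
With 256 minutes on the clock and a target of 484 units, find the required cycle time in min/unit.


Formula: CT = Available Time / Number of Units
CT = 256 min / 484 units
CT = 0.53 min/unit

0.53 min/unit


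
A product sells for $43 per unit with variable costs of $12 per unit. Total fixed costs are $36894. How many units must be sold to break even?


Formula: BEQ = Fixed Costs / (Price - Variable Cost)
Contribution margin = $43 - $12 = $31/unit
BEQ = ceil($36894 / $31/unit) = ceil(1190.13) = 1191 units

1191 units


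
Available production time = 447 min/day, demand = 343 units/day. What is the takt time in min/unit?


Formula: Takt Time = Available Production Time / Customer Demand
Takt = 447 min/day / 343 units/day
Takt = 1.3 min/unit

1.3 min/unit


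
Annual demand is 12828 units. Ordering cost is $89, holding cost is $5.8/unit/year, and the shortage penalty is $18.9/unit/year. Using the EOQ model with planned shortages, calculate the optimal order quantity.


Formula: EOQ* = sqrt(2DS/H) * sqrt((H+P)/P)
Base EOQ = sqrt(2*12828*89/5.8) = 627.44 units
Correction = sqrt((5.8+18.9)/18.9) = 1.14319
EOQ* = 627.44 * 1.14319 = 717.3 units

717.3 units


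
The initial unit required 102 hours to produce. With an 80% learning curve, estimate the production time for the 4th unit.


Formula: T_n = T_1 * (learning_rate)^(log2(n)) where learning_rate = rate/100
Doublings = log2(4) = 2
T_n = 102 * 0.8^2
T_n = 102 * 0.64 = 65.3 hours

65.3 hours


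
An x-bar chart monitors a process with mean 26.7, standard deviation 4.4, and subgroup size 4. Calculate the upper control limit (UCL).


UCL = 26.7 + 3 * 4.4 / sqrt(4)

33.3


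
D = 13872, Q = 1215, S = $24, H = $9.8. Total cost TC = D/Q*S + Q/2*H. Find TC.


TC = 13872/1215 * 24 + 1215/2 * 9.8

$6227.51


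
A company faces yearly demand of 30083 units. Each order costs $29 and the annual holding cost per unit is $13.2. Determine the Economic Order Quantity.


Formula: EOQ = sqrt(2 * D * S / H)
Numerator: 2 * 30083 * 29 = 1744814
2DS/H = 1744814 / 13.2 = 132182.9
EOQ = sqrt(132182.9) = 363.6 units

363.6 units


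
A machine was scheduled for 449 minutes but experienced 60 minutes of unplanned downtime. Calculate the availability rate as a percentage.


Formula: Availability = (Planned Time - Downtime) / Planned Time * 100
Uptime = 449 - 60 = 389 min
Availability = 389 / 449 * 100 = 86.6%

86.6%


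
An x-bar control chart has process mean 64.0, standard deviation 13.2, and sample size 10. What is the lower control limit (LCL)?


LCL = 64.0 - 3 * 13.2 / sqrt(10)

51.48


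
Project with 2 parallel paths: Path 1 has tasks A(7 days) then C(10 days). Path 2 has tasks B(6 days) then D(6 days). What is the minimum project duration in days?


Path 1 = 7 + 10 = 17 days
Path 2 = 6 + 6 = 12 days
Duration = max(17, 12) = 17 days

17 days


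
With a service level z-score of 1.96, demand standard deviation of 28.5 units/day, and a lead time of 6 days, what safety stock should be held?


Formula: SS = z * sigma_d * sqrt(LT)
sqrt(LT) = sqrt(6) = 2.4495
SS = 1.96 * 28.5 * 2.4495
SS = 136.8 units

136.8 units


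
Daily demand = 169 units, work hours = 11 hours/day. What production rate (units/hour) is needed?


Formula: Production Rate = Daily Demand / Available Hours
Rate = 169 units/day / 11 hours/day
Rate = 15.4 units/hour

15.4 units/hour


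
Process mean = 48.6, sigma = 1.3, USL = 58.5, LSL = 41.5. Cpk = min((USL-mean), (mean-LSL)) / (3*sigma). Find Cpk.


Cpu = (58.5 - 48.6) / (3 * 1.3) = 2.54
Cpl = (48.6 - 41.5) / (3 * 1.3) = 1.82
Cpk = min(2.54, 1.82) = 1.82

1.82


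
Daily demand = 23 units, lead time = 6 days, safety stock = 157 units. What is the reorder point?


Formula: ROP = (Daily Demand * Lead Time) + Safety Stock
Demand during lead time = 23 * 6 = 138 units
ROP = 138 + 157 = 295 units

295 units


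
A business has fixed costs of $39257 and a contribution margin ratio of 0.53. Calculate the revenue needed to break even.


Formula: BER = Fixed Costs / Contribution Margin Ratio
BER = $39257 / 0.53
BER = $74069.81 (to the nearest cent)

$74069.81


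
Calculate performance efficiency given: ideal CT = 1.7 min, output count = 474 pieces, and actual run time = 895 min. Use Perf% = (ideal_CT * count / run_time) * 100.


Formula: Performance = (Ideal CT * Total Count) / Run Time * 100
Ideal output time = 1.7 * 474 = 805.8 min
Performance = 805.8 / 895 * 100 = 90.0%

90.0%


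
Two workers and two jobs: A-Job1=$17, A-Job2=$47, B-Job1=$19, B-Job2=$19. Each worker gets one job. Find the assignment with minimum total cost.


Option 1: A->1 + B->2 = $17 + $19 = $36
Option 2: A->2 + B->1 = $47 + $19 = $66
Min cost = min($36, $66) = $36

$36


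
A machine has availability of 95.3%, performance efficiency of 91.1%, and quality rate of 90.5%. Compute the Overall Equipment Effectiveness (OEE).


Formula: OEE = Availability * Performance * Quality / 10000
A * P = 95.3% * 91.1% / 100 = 86.82%
OEE = 86.82% * 90.5% / 100 = 78.6%

78.6%


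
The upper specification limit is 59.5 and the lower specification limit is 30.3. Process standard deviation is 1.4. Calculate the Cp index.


Cp = (59.5 - 30.3) / (6 * 1.4)

3.48


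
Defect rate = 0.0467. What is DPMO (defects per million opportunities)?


DPMO = defect_rate * 1000000 = 0.0467 * 1000000

46700


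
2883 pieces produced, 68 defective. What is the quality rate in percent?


Formula: Quality Rate = Good Pieces / Total Pieces * 100
Good pieces = 2883 - 68 = 2815
QR = 2815 / 2883 * 100 = 97.6%

97.6%


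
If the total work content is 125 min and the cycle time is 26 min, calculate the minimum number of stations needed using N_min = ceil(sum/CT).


Formula: N_min = ceil(Sum of Task Times / Cycle Time)
N_min = ceil(125 min / 26 min) = ceil(4.8077)
N_min = 5 stations

5


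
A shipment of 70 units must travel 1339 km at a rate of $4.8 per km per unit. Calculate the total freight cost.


TC = dist * cost * units = 1339 * 4.8 * 70 = $449904.00

$449904.00


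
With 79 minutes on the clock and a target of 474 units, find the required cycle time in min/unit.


Formula: CT = Available Time / Number of Units
CT = 79 min / 474 units
CT = 0.17 min/unit

0.17 min/unit


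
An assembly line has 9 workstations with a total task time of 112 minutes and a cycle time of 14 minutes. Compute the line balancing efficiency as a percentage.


Formula: Efficiency = Sum of Task Times / (N_stations * CT) * 100
Total station capacity = 9 stations * 14 min = 126 min
Efficiency = 112 / 126 * 100 = 88.9%

88.9%


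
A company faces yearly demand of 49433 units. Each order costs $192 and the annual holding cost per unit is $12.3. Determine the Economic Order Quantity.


Formula: EOQ = sqrt(2 * D * S / H)
Numerator: 2 * 49433 * 192 = 18982272
2DS/H = 18982272 / 12.3 = 1543274.1
EOQ = sqrt(1543274.1) = 1242.3 units

1242.3 units


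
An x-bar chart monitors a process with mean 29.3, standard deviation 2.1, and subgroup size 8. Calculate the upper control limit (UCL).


UCL = 29.3 + 3 * 2.1 / sqrt(8)

31.53


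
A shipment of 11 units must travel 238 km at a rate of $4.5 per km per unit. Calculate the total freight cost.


TC = dist * cost * units = 238 * 4.5 * 11 = $11781.00

$11781.00


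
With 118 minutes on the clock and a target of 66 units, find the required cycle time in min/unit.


Formula: CT = Available Time / Number of Units
CT = 118 min / 66 units
CT = 1.79 min/unit

1.79 min/unit


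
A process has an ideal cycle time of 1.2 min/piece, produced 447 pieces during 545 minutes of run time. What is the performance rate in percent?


Formula: Performance = (Ideal CT * Total Count) / Run Time * 100
Ideal output time = 1.2 * 447 = 536.4 min
Performance = 536.4 / 545 * 100 = 98.4%

98.4%


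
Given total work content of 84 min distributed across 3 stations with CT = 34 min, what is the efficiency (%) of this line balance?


Formula: Efficiency = Sum of Task Times / (N_stations * CT) * 100
Total station capacity = 3 stations * 34 min = 102 min
Efficiency = 84 / 102 * 100 = 82.4%

82.4%


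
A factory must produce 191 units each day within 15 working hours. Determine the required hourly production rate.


Formula: Production Rate = Daily Demand / Available Hours
Rate = 191 units/day / 15 hours/day
Rate = 12.7 units/hour

12.7 units/hour


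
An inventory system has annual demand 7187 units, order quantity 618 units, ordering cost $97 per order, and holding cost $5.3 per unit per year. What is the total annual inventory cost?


TC = 7187/618 * 97 + 618/2 * 5.3

$2765.76


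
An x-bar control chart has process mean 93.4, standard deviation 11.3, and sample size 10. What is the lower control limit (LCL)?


LCL = 93.4 - 3 * 11.3 / sqrt(10)

82.68


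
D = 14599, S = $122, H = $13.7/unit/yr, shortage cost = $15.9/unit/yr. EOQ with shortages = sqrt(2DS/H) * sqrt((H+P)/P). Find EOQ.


Formula: EOQ* = sqrt(2DS/H) * sqrt((H+P)/P)
Base EOQ = sqrt(2*14599*122/13.7) = 509.91 units
Correction = sqrt((13.7+15.9)/15.9) = 1.36442
EOQ* = 509.91 * 1.36442 = 695.7 units

695.7 units


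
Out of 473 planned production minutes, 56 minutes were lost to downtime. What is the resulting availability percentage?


Formula: Availability = (Planned Time - Downtime) / Planned Time * 100
Uptime = 473 - 56 = 417 min
Availability = 417 / 473 * 100 = 88.2%

88.2%


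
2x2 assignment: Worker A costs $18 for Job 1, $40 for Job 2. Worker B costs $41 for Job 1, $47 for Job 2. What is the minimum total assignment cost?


Option 1: A->1 + B->2 = $18 + $47 = $65
Option 2: A->2 + B->1 = $40 + $41 = $81
Min cost = min($65, $81) = $65

$65


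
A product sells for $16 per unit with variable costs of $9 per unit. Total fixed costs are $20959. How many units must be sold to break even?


Formula: BEQ = Fixed Costs / (Price - Variable Cost)
Contribution margin = $16 - $9 = $7/unit
BEQ = ceil($20959 / $7/unit) = ceil(2994.14) = 2995 units

2995 units


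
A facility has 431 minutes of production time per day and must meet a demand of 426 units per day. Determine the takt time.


Formula: Takt Time = Available Production Time / Customer Demand
Takt = 431 min/day / 426 units/day
Takt = 1.01 min/unit

1.01 min/unit


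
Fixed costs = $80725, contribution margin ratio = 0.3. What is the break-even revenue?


Formula: BER = Fixed Costs / Contribution Margin Ratio
BER = $80725 / 0.3
BER = $269083.33 (to the nearest cent)

$269083.33


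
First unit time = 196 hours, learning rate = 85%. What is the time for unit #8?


Formula: T_n = T_1 * (learning_rate)^(log2(n)) where learning_rate = rate/100
Doublings = log2(8) = 3
T_n = 196 * 0.85^3
T_n = 196 * 0.6141 = 120.4 hours

120.4 hours


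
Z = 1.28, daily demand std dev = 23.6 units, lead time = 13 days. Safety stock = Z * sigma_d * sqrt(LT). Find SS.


Formula: SS = z * sigma_d * sqrt(LT)
sqrt(LT) = sqrt(13) = 3.6056
SS = 1.28 * 23.6 * 3.6056
SS = 108.9 units

108.9 units


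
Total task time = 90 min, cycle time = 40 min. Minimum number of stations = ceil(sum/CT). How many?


Formula: N_min = ceil(Sum of Task Times / Cycle Time)
N_min = ceil(90 min / 40 min) = ceil(2.25)
N_min = 3 stations

3


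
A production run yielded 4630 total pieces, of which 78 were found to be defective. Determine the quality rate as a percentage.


Formula: Quality Rate = Good Pieces / Total Pieces * 100
Good pieces = 4630 - 78 = 4552
QR = 4552 / 4630 * 100 = 98.3%

98.3%


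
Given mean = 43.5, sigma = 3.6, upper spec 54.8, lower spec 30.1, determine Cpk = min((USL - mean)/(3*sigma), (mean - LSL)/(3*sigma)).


Cpu = (54.8 - 43.5) / (3 * 3.6) = 1.05
Cpl = (43.5 - 30.1) / (3 * 3.6) = 1.24
Cpk = min(1.05, 1.24) = 1.05

1.05


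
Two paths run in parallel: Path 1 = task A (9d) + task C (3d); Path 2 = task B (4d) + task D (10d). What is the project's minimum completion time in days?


Path 1 = 9 + 3 = 12 days
Path 2 = 4 + 10 = 14 days
Duration = max(12, 14) = 14 days

14 days


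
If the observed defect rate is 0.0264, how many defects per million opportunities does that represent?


DPMO = defect_rate * 1000000 = 0.0264 * 1000000

26400


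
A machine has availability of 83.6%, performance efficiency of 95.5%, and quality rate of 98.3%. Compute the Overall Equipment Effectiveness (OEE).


Formula: OEE = Availability * Performance * Quality / 10000
A * P = 83.6% * 95.5% / 100 = 79.84%
OEE = 79.84% * 98.3% / 100 = 78.5%

78.5%


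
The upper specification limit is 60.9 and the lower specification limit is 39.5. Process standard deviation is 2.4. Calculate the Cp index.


Cp = (60.9 - 39.5) / (6 * 2.4)

1.49


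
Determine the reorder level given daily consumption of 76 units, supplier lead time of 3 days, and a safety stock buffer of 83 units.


Formula: ROP = (Daily Demand * Lead Time) + Safety Stock
Demand during lead time = 76 * 3 = 228 units
ROP = 228 + 83 = 311 units

311 units


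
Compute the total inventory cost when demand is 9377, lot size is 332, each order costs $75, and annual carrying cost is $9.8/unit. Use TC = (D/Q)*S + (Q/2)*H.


TC = 9377/332 * 75 + 332/2 * 9.8

$3745.10


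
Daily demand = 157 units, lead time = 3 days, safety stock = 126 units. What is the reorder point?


Formula: ROP = (Daily Demand * Lead Time) + Safety Stock
Demand during lead time = 157 * 3 = 471 units
ROP = 471 + 126 = 597 units

597 units


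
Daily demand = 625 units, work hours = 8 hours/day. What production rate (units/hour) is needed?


Formula: Production Rate = Daily Demand / Available Hours
Rate = 625 units/day / 8 hours/day
Rate = 78.1 units/hour

78.1 units/hour


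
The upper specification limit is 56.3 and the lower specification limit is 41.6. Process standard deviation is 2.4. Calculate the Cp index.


Cp = (56.3 - 41.6) / (6 * 2.4)

1.02


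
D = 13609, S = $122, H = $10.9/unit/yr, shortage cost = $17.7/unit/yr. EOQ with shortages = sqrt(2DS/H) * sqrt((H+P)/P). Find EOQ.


Formula: EOQ* = sqrt(2DS/H) * sqrt((H+P)/P)
Base EOQ = sqrt(2*13609*122/10.9) = 551.94 units
Correction = sqrt((10.9+17.7)/17.7) = 1.27115
EOQ* = 551.94 * 1.27115 = 701.6 units

701.6 units


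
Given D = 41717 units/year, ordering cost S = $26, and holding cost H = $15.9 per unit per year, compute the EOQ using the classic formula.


Formula: EOQ = sqrt(2 * D * S / H)
Numerator: 2 * 41717 * 26 = 2169284
2DS/H = 2169284 / 15.9 = 136433.0
EOQ = sqrt(136433.0) = 369.4 units

369.4 units


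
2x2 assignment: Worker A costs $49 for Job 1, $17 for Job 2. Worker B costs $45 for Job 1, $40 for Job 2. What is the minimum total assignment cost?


Option 1: A->1 + B->2 = $49 + $40 = $89
Option 2: A->2 + B->1 = $17 + $45 = $62
Min cost = min($89, $62) = $62

$62


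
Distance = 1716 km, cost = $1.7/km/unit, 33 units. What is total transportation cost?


TC = dist * cost * units = 1716 * 1.7 * 33 = $96267.60

$96267.60


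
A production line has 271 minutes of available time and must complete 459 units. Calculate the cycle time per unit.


Formula: CT = Available Time / Number of Units
CT = 271 min / 459 units
CT = 0.59 min/unit

0.59 min/unit


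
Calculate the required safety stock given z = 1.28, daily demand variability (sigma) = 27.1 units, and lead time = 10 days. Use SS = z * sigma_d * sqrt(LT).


Formula: SS = z * sigma_d * sqrt(LT)
sqrt(LT) = sqrt(10) = 3.1623
SS = 1.28 * 27.1 * 3.1623
SS = 109.7 units

109.7 units


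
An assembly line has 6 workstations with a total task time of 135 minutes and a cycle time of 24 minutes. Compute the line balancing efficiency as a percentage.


Formula: Efficiency = Sum of Task Times / (N_stations * CT) * 100
Total station capacity = 6 stations * 24 min = 144 min
Efficiency = 135 / 144 * 100 = 93.8%

93.8%


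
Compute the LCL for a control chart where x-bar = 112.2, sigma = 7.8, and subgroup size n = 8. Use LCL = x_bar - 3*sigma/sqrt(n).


LCL = 112.2 - 3 * 7.8 / sqrt(8)

103.93


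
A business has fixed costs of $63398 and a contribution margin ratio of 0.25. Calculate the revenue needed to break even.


Formula: BER = Fixed Costs / Contribution Margin Ratio
BER = $63398 / 0.25
BER = $253592.00 (to the nearest cent)

$253592.00


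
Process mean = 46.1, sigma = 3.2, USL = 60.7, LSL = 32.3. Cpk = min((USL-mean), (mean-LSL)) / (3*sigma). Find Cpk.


Cpu = (60.7 - 46.1) / (3 * 3.2) = 1.52
Cpl = (46.1 - 32.3) / (3 * 3.2) = 1.44
Cpk = min(1.52, 1.44) = 1.44

1.44


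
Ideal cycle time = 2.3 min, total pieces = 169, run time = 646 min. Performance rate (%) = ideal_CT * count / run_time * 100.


Formula: Performance = (Ideal CT * Total Count) / Run Time * 100
Ideal output time = 2.3 * 169 = 388.7 min
Performance = 388.7 / 646 * 100 = 60.2%

60.2%


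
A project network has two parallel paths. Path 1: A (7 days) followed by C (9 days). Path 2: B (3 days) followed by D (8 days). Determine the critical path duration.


Path 1 = 7 + 9 = 16 days
Path 2 = 3 + 8 = 11 days
Duration = max(16, 11) = 16 days

16 days


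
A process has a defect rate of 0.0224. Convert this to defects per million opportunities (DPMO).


DPMO = defect_rate * 1000000 = 0.0224 * 1000000

22400


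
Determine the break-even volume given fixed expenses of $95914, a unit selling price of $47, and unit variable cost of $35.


Formula: BEQ = Fixed Costs / (Price - Variable Cost)
Contribution margin = $47 - $35 = $12/unit
BEQ = ceil($95914 / $12/unit) = ceil(7992.83) = 7993 units

7993 units


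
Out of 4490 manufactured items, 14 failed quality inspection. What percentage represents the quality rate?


Formula: Quality Rate = Good Pieces / Total Pieces * 100
Good pieces = 4490 - 14 = 4476
QR = 4476 / 4490 * 100 = 99.7%

99.7%


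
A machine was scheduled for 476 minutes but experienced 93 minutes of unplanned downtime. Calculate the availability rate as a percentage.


Formula: Availability = (Planned Time - Downtime) / Planned Time * 100
Uptime = 476 - 93 = 383 min
Availability = 383 / 476 * 100 = 80.5%

80.5%


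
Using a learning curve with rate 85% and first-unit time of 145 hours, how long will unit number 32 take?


Formula: T_n = T_1 * (learning_rate)^(log2(n)) where learning_rate = rate/100
Doublings = log2(32) = 5
T_n = 145 * 0.85^5
T_n = 145 * 0.4437 = 64.3 hours

64.3 hours


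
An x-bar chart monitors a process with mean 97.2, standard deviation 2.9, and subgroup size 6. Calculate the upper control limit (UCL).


UCL = 97.2 + 3 * 2.9 / sqrt(6)

100.75


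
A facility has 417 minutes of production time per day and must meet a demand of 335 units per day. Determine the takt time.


Formula: Takt Time = Available Production Time / Customer Demand
Takt = 417 min/day / 335 units/day
Takt = 1.24 min/unit

1.24 min/unit


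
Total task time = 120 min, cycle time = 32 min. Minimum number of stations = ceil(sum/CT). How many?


Formula: N_min = ceil(Sum of Task Times / Cycle Time)
N_min = ceil(120 min / 32 min) = ceil(3.75)
N_min = 4 stations

4


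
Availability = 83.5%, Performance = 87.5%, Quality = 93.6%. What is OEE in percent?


Formula: OEE = Availability * Performance * Quality / 10000
A * P = 83.5% * 87.5% / 100 = 73.06%
OEE = 73.06% * 93.6% / 100 = 68.4%

68.4%


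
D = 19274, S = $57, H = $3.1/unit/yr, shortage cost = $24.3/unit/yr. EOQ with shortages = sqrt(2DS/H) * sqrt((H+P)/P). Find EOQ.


Formula: EOQ* = sqrt(2DS/H) * sqrt((H+P)/P)
Base EOQ = sqrt(2*19274*57/3.1) = 841.89 units
Correction = sqrt((3.1+24.3)/24.3) = 1.06187
EOQ* = 841.89 * 1.06187 = 894.0 units

894.0 units


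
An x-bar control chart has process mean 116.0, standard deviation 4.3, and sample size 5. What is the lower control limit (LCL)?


LCL = 116.0 - 3 * 4.3 / sqrt(5)

110.23


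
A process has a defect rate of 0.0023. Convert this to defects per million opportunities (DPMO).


DPMO = defect_rate * 1000000 = 0.0023 * 1000000

2300


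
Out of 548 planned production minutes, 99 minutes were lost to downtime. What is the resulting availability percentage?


Formula: Availability = (Planned Time - Downtime) / Planned Time * 100
Uptime = 548 - 99 = 449 min
Availability = 449 / 548 * 100 = 81.9%

81.9%


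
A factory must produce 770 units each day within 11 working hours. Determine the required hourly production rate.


Formula: Production Rate = Daily Demand / Available Hours
Rate = 770 units/day / 11 hours/day
Rate = 70.0 units/hour

70.0 units/hour


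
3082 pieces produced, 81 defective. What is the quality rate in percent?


Formula: Quality Rate = Good Pieces / Total Pieces * 100
Good pieces = 3082 - 81 = 3001
QR = 3001 / 3082 * 100 = 97.4%

97.4%


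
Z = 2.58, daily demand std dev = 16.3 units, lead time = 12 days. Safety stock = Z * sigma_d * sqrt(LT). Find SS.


Formula: SS = z * sigma_d * sqrt(LT)
sqrt(LT) = sqrt(12) = 3.4641
SS = 2.58 * 16.3 * 3.4641
SS = 145.7 units

145.7 units


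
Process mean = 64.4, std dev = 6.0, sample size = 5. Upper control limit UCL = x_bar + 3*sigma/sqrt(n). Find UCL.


UCL = 64.4 + 3 * 6.0 / sqrt(5)

72.45


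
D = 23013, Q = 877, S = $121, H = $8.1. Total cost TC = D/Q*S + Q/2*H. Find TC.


TC = 23013/877 * 121 + 877/2 * 8.1

$6726.96


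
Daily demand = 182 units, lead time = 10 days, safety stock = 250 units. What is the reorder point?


Formula: ROP = (Daily Demand * Lead Time) + Safety Stock
Demand during lead time = 182 * 10 = 1820 units
ROP = 1820 + 250 = 2070 units

2070 units


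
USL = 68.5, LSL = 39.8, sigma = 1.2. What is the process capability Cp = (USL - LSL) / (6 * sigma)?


Cp = (68.5 - 39.8) / (6 * 1.2)

3.99


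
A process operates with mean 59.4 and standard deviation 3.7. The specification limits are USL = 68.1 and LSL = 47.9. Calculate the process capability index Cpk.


Cpu = (68.1 - 59.4) / (3 * 3.7) = 0.78
Cpl = (59.4 - 47.9) / (3 * 3.7) = 1.04
Cpk = min(0.78, 1.04) = 0.78

0.78


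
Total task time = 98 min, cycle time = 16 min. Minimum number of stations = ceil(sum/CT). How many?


Formula: N_min = ceil(Sum of Task Times / Cycle Time)
N_min = ceil(98 min / 16 min) = ceil(6.125)
N_min = 7 stations

7


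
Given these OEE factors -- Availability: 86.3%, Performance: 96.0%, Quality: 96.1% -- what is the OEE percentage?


Formula: OEE = Availability * Performance * Quality / 10000
A * P = 86.3% * 96.0% / 100 = 82.85%
OEE = 82.85% * 96.1% / 100 = 79.6%

79.6%


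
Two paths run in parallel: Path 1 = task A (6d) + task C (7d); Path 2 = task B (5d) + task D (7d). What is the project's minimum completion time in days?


Path 1 = 6 + 7 = 13 days
Path 2 = 5 + 7 = 12 days
Duration = max(13, 12) = 13 days

13 days


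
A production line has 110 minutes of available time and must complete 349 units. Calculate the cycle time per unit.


Formula: CT = Available Time / Number of Units
CT = 110 min / 349 units
CT = 0.32 min/unit

0.32 min/unit


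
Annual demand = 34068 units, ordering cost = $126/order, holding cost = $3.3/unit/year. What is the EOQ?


Formula: EOQ = sqrt(2 * D * S / H)
Numerator: 2 * 34068 * 126 = 8585136
2DS/H = 8585136 / 3.3 = 2601556.4
EOQ = sqrt(2601556.4) = 1612.9 units

1612.9 units


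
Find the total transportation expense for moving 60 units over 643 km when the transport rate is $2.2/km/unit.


TC = dist * cost * units = 643 * 2.2 * 60 = $84876.00

$84876.00


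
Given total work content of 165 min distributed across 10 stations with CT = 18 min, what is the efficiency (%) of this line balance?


Formula: Efficiency = Sum of Task Times / (N_stations * CT) * 100
Total station capacity = 10 stations * 18 min = 180 min
Efficiency = 165 / 180 * 100 = 91.7%

91.7%


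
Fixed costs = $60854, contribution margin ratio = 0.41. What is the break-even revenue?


Formula: BER = Fixed Costs / Contribution Margin Ratio
BER = $60854 / 0.41
BER = $148424.39 (to the nearest cent)

$148424.39


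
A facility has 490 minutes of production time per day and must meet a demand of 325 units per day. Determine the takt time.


Formula: Takt Time = Available Production Time / Customer Demand
Takt = 490 min/day / 325 units/day
Takt = 1.51 min/unit

1.51 min/unit


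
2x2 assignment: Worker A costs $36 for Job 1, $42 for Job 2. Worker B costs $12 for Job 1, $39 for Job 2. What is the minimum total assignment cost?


Option 1: A->1 + B->2 = $36 + $39 = $75
Option 2: A->2 + B->1 = $42 + $12 = $54
Min cost = min($75, $54) = $54

$54


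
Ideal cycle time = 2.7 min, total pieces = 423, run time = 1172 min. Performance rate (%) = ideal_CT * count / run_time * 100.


Formula: Performance = (Ideal CT * Total Count) / Run Time * 100
Ideal output time = 2.7 * 423 = 1142.1 min
Performance = 1142.1 / 1172 * 100 = 97.4%

97.4%


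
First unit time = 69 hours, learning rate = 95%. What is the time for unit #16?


Formula: T_n = T_1 * (learning_rate)^(log2(n)) where learning_rate = rate/100
Doublings = log2(16) = 4
T_n = 69 * 0.95^4
T_n = 69 * 0.8145 = 56.2 hours

56.2 hours


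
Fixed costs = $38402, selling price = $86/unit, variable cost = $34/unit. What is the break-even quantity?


Formula: BEQ = Fixed Costs / (Price - Variable Cost)
Contribution margin = $86 - $34 = $52/unit
BEQ = ceil($38402 / $52/unit) = ceil(738.5) = 739 units

739 units


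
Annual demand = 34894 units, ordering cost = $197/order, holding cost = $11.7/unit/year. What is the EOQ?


Formula: EOQ = sqrt(2 * D * S / H)
Numerator: 2 * 34894 * 197 = 13748236
2DS/H = 13748236 / 11.7 = 1175062.9
EOQ = sqrt(1175062.9) = 1084.0 units

1084.0 units


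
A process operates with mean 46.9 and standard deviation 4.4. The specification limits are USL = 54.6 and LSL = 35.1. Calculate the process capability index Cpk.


Cpu = (54.6 - 46.9) / (3 * 4.4) = 0.58
Cpl = (46.9 - 35.1) / (3 * 4.4) = 0.89
Cpk = min(0.58, 0.89) = 0.58

0.58


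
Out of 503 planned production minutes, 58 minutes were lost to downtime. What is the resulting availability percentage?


Formula: Availability = (Planned Time - Downtime) / Planned Time * 100
Uptime = 503 - 58 = 445 min
Availability = 445 / 503 * 100 = 88.5%

88.5%


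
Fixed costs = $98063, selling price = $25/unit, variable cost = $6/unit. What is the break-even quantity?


Formula: BEQ = Fixed Costs / (Price - Variable Cost)
Contribution margin = $25 - $6 = $19/unit
BEQ = ceil($98063 / $19/unit) = ceil(5161.21) = 5162 units

5162 units


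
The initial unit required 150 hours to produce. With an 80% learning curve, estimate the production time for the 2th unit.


Formula: T_n = T_1 * (learning_rate)^(log2(n)) where learning_rate = rate/100
Doublings = log2(2) = 1
T_n = 150 * 0.8^1
T_n = 150 * 0.8 = 120.0 hours

120.0 hours


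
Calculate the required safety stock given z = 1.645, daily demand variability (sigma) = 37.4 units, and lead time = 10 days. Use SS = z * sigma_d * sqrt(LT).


Formula: SS = z * sigma_d * sqrt(LT)
sqrt(LT) = sqrt(10) = 3.1623
SS = 1.645 * 37.4 * 3.1623
SS = 194.6 units

194.6 units


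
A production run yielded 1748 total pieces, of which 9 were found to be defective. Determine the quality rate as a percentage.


Formula: Quality Rate = Good Pieces / Total Pieces * 100
Good pieces = 1748 - 9 = 1739
QR = 1739 / 1748 * 100 = 99.5%

99.5%


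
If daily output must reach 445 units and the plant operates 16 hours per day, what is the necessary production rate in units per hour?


Formula: Production Rate = Daily Demand / Available Hours
Rate = 445 units/day / 16 hours/day
Rate = 27.8 units/hour

27.8 units/hour


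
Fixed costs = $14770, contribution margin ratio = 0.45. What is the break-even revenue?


Formula: BER = Fixed Costs / Contribution Margin Ratio
BER = $14770 / 0.45
BER = $32822.22 (to the nearest cent)

$32822.22


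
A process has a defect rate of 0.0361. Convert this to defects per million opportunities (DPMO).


DPMO = defect_rate * 1000000 = 0.0361 * 1000000

36100


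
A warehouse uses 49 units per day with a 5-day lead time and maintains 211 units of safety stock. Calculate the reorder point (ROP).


Formula: ROP = (Daily Demand * Lead Time) + Safety Stock
Demand during lead time = 49 * 5 = 245 units
ROP = 245 + 211 = 456 units

456 units


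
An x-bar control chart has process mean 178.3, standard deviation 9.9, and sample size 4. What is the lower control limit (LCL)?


LCL = 178.3 - 3 * 9.9 / sqrt(4)

163.45


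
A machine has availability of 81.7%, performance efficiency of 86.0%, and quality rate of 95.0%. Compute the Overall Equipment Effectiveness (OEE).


Formula: OEE = Availability * Performance * Quality / 10000
A * P = 81.7% * 86.0% / 100 = 70.26%
OEE = 70.26% * 95.0% / 100 = 66.7%

66.7%


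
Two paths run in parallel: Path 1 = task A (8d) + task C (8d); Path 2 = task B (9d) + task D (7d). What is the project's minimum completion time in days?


Path 1 = 8 + 8 = 16 days
Path 2 = 9 + 7 = 16 days
Duration = max(16, 16) = 16 days

16 days


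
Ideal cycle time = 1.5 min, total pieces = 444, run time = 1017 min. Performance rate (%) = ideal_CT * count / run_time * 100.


Formula: Performance = (Ideal CT * Total Count) / Run Time * 100
Ideal output time = 1.5 * 444 = 666.0 min
Performance = 666.0 / 1017 * 100 = 65.5%

65.5%


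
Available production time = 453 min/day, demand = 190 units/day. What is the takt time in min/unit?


Formula: Takt Time = Available Production Time / Customer Demand
Takt = 453 min/day / 190 units/day
Takt = 2.38 min/unit

2.38 min/unit


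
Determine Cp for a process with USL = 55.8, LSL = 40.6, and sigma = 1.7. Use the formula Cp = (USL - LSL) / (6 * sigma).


Cp = (55.8 - 40.6) / (6 * 1.7)

1.49


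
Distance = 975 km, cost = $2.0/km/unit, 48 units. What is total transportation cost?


TC = dist * cost * units = 975 * 2.0 * 48 = $93600.00

$93600.00


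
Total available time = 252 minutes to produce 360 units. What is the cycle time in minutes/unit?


Formula: CT = Available Time / Number of Units
CT = 252 min / 360 units
CT = 0.7 min/unit

0.7 min/unit


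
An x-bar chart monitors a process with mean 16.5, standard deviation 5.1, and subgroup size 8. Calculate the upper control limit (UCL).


UCL = 16.5 + 3 * 5.1 / sqrt(8)

21.91


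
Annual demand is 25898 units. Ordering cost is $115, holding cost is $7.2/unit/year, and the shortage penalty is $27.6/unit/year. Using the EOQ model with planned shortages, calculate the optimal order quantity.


Formula: EOQ* = sqrt(2DS/H) * sqrt((H+P)/P)
Base EOQ = sqrt(2*25898*115/7.2) = 909.56 units
Correction = sqrt((7.2+27.6)/27.6) = 1.12288
EOQ* = 909.56 * 1.12288 = 1021.3 units

1021.3 units


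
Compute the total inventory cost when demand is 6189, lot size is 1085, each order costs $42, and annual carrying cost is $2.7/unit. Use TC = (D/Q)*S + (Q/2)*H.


TC = 6189/1085 * 42 + 1085/2 * 2.7

$1704.32


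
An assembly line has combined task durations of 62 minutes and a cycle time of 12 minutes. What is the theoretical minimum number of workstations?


Formula: N_min = ceil(Sum of Task Times / Cycle Time)
N_min = ceil(62 min / 12 min) = ceil(5.1667)
N_min = 6 stations

6


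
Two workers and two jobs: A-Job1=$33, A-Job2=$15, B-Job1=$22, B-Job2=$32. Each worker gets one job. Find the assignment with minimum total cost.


Option 1: A->1 + B->2 = $33 + $32 = $65
Option 2: A->2 + B->1 = $15 + $22 = $37
Min cost = min($65, $37) = $37

$37


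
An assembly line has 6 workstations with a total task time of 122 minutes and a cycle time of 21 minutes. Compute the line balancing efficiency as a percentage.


Formula: Efficiency = Sum of Task Times / (N_stations * CT) * 100
Total station capacity = 6 stations * 21 min = 126 min
Efficiency = 122 / 126 * 100 = 96.8%

96.8%


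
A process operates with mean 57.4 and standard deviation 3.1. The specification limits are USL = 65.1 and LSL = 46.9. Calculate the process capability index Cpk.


Cpu = (65.1 - 57.4) / (3 * 3.1) = 0.83
Cpl = (57.4 - 46.9) / (3 * 3.1) = 1.13
Cpk = min(0.83, 1.13) = 0.83

0.83


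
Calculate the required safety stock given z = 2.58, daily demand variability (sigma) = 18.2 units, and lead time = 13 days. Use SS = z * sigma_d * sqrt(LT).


Formula: SS = z * sigma_d * sqrt(LT)
sqrt(LT) = sqrt(13) = 3.6056
SS = 2.58 * 18.2 * 3.6056
SS = 169.3 units

169.3 units


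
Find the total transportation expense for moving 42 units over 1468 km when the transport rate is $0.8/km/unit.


TC = dist * cost * units = 1468 * 0.8 * 42 = $49324.80

$49324.80


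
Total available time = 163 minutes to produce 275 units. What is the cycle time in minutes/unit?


Formula: CT = Available Time / Number of Units
CT = 163 min / 275 units
CT = 0.59 min/unit

0.59 min/unit


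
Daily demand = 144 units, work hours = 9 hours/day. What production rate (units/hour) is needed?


Formula: Production Rate = Daily Demand / Available Hours
Rate = 144 units/day / 9 hours/day
Rate = 16.0 units/hour

16.0 units/hour


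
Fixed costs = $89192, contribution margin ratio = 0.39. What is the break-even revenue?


Formula: BER = Fixed Costs / Contribution Margin Ratio
BER = $89192 / 0.39
BER = $228697.44 (to the nearest cent)

$228697.44


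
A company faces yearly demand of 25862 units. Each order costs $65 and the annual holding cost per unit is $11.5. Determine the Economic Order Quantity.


Formula: EOQ = sqrt(2 * D * S / H)
Numerator: 2 * 25862 * 65 = 3362060
2DS/H = 3362060 / 11.5 = 292353.0
EOQ = sqrt(292353.0) = 540.7 units

540.7 units


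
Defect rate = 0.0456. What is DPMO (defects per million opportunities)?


DPMO = defect_rate * 1000000 = 0.0456 * 1000000

45600


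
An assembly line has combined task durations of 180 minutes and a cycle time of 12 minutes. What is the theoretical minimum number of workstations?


Formula: N_min = ceil(Sum of Task Times / Cycle Time)
N_min = ceil(180 min / 12 min) = ceil(15.0)
N_min = 15 stations

15


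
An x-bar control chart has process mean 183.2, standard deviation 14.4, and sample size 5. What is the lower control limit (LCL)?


LCL = 183.2 - 3 * 14.4 / sqrt(5)

163.88


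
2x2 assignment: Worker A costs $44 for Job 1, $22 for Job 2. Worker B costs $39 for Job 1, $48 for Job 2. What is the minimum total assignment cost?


Option 1: A->1 + B->2 = $44 + $48 = $92
Option 2: A->2 + B->1 = $22 + $39 = $61
Min cost = min($92, $61) = $61

$61


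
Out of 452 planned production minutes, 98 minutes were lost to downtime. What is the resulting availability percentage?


Formula: Availability = (Planned Time - Downtime) / Planned Time * 100
Uptime = 452 - 98 = 354 min
Availability = 354 / 452 * 100 = 78.3%

78.3%


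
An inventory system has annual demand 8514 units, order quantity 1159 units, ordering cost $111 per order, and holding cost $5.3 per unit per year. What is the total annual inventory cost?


TC = 8514/1159 * 111 + 1159/2 * 5.3

$3886.75


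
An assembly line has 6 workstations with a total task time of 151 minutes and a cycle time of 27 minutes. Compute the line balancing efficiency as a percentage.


Formula: Efficiency = Sum of Task Times / (N_stations * CT) * 100
Total station capacity = 6 stations * 27 min = 162 min
Efficiency = 151 / 162 * 100 = 93.2%

93.2%


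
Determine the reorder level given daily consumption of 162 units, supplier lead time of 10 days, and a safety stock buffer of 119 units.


Formula: ROP = (Daily Demand * Lead Time) + Safety Stock
Demand during lead time = 162 * 10 = 1620 units
ROP = 1620 + 119 = 1739 units

1739 units


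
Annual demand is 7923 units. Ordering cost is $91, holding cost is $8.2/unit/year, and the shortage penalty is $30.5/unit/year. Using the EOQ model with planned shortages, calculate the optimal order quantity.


Formula: EOQ* = sqrt(2DS/H) * sqrt((H+P)/P)
Base EOQ = sqrt(2*7923*91/8.2) = 419.35 units
Correction = sqrt((8.2+30.5)/30.5) = 1.12643
EOQ* = 419.35 * 1.12643 = 472.4 units

472.4 units


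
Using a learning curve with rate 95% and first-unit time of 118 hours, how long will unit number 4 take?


Formula: T_n = T_1 * (learning_rate)^(log2(n)) where learning_rate = rate/100
Doublings = log2(4) = 2
T_n = 118 * 0.95^2
T_n = 118 * 0.9025 = 106.5 hours

106.5 hours


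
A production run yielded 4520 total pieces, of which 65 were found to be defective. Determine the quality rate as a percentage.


Formula: Quality Rate = Good Pieces / Total Pieces * 100
Good pieces = 4520 - 65 = 4455
QR = 4455 / 4520 * 100 = 98.6%

98.6%


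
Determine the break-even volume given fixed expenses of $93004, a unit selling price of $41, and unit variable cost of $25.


Formula: BEQ = Fixed Costs / (Price - Variable Cost)
Contribution margin = $41 - $25 = $16/unit
BEQ = ceil($93004 / $16/unit) = ceil(5812.75) = 5813 units

5813 units


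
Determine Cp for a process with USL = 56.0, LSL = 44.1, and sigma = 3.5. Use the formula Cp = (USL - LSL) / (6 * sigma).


Cp = (56.0 - 44.1) / (6 * 3.5)

0.57


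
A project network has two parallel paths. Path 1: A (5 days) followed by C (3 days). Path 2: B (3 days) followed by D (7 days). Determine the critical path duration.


Path 1 = 5 + 3 = 8 days
Path 2 = 3 + 7 = 10 days
Duration = max(8, 10) = 10 days

10 days


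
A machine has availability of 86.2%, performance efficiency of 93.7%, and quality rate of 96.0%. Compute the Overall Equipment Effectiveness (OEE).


Formula: OEE = Availability * Performance * Quality / 10000
A * P = 86.2% * 93.7% / 100 = 80.77%
OEE = 80.77% * 96.0% / 100 = 77.5%

77.5%


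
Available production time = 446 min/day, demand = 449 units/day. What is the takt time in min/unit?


Formula: Takt Time = Available Production Time / Customer Demand
Takt = 446 min/day / 449 units/day
Takt = 0.99 min/unit

0.99 min/unit


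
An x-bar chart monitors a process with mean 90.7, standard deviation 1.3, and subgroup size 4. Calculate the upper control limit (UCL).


UCL = 90.7 + 3 * 1.3 / sqrt(4)

92.65
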